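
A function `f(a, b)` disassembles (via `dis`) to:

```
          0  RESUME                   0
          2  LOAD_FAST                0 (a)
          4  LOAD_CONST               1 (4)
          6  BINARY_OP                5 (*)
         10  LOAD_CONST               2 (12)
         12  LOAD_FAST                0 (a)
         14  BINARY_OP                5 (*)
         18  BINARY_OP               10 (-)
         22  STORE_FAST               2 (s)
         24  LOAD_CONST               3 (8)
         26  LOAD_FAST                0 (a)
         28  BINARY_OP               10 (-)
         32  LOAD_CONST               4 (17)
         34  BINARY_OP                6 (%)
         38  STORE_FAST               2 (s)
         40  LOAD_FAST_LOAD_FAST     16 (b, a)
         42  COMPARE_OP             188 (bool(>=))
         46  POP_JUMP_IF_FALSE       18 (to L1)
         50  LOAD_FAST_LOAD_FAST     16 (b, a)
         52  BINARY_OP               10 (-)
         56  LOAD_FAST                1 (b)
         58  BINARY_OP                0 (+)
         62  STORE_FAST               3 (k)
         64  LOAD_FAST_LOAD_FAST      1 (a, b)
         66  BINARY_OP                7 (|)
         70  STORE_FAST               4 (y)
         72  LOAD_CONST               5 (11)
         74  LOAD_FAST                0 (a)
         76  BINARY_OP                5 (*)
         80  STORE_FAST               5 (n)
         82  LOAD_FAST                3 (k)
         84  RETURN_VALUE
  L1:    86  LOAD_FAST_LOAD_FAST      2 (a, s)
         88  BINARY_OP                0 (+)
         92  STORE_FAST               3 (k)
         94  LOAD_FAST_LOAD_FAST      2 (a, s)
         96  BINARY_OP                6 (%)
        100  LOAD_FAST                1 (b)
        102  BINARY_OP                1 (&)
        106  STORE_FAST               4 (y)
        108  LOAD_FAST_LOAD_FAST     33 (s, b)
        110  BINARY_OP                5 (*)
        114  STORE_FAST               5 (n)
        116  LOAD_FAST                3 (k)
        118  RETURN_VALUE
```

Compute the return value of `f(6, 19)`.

LOAD_FAST a → push 6. Stack: [6]
LOAD_CONST → push 4. Stack: [6, 4]
BINARY_OP * → 6 * 4 = 24. Stack: [24]
LOAD_CONST → push 12. Stack: [24, 12]
LOAD_FAST a → push 6. Stack: [24, 12, 6]
BINARY_OP * → 12 * 6 = 72. Stack: [24, 72]
BINARY_OP - → 24 - 72 = -48. Stack: [-48]
STORE_FAST s → s=-48. Stack: []
LOAD_CONST → push 8. Stack: [8]
LOAD_FAST a → push 6. Stack: [8, 6]
BINARY_OP - → 8 - 6 = 2. Stack: [2]
LOAD_CONST → push 17. Stack: [2, 17]
BINARY_OP % → 2 % 17 = 2. Stack: [2]
STORE_FAST s → s=2. Stack: []
LOAD_FAST_LOAD_FAST b,a → push 19,6. Stack: [19, 6]
COMPARE_OP bool(>=) → 19 vs 6 = True. Stack: [True]
POP_JUMP_IF_FALSE → pop True; no jump. Stack: []
LOAD_FAST_LOAD_FAST b,a → push 19,6. Stack: [19, 6]
BINARY_OP - → 19 - 6 = 13. Stack: [13]
LOAD_FAST b → push 19. Stack: [13, 19]
BINARY_OP + → 13 + 19 = 32. Stack: [32]
STORE_FAST k → k=32. Stack: []
LOAD_FAST_LOAD_FAST a,b → push 6,19. Stack: [6, 19]
BINARY_OP | → 6 | 19 = 23. Stack: [23]
STORE_FAST y → y=23. Stack: []
LOAD_CONST → push 11. Stack: [11]
LOAD_FAST a → push 6. Stack: [11, 6]
BINARY_OP * → 11 * 6 = 66. Stack: [66]
STORE_FAST n → n=66. Stack: []
LOAD_FAST k → push 32. Stack: [32]
RETURN_VALUE → return 32.

32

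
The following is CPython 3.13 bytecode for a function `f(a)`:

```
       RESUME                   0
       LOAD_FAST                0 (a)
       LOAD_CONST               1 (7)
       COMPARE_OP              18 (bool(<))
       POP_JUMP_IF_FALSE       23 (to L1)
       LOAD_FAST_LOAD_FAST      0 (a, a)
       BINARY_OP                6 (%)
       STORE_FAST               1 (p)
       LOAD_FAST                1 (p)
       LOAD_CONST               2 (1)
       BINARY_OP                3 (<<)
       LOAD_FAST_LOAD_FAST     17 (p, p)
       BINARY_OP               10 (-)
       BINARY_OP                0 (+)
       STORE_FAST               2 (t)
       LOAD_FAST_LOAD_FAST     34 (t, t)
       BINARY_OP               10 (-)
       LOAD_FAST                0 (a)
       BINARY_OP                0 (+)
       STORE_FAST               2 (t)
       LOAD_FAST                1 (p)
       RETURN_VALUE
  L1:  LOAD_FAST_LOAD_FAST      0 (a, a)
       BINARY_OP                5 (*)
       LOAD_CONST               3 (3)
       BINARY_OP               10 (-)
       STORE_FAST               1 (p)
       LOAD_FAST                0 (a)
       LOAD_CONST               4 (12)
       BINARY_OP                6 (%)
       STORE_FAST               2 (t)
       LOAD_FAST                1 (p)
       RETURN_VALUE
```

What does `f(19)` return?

358

LOAD_FAST a → push 19. Stack: [19]
LOAD_CONST → push 7. Stack: [19, 7]
COMPARE_OP bool(<) → 19 vs 7 = False. Stack: [False]
POP_JUMP_IF_FALSE → pop False; jump. Stack: []
LOAD_FAST_LOAD_FAST a,a → push 19,19. Stack: [19, 19]
BINARY_OP * → 19 * 19 = 361. Stack: [361]
LOAD_CONST → push 3. Stack: [361, 3]
BINARY_OP - → 361 - 3 = 358. Stack: [358]
STORE_FAST p → p=358. Stack: []
LOAD_FAST a → push 19. Stack: [19]
LOAD_CONST → push 12. Stack: [19, 12]
BINARY_OP % → 19 % 12 = 7. Stack: [7]
STORE_FAST t → t=7. Stack: []
LOAD_FAST p → push 358. Stack: [358]
RETURN_VALUE → return 358.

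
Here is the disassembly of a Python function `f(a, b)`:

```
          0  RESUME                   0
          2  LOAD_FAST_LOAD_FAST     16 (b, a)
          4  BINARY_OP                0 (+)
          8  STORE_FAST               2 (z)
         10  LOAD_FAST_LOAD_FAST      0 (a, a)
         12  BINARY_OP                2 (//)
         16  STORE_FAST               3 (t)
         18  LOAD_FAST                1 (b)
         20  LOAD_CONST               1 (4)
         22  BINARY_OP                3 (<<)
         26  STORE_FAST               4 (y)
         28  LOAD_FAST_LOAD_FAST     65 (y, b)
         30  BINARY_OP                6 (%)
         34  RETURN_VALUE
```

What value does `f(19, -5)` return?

LOAD_FAST_LOAD_FAST b,a → push -5,19. Stack: [-5, 19]
BINARY_OP + → -5 + 19 = 14. Stack: [14]
STORE_FAST z → z=14. Stack: []
LOAD_FAST_LOAD_FAST a,a → push 19,19. Stack: [19, 19]
BINARY_OP // → 19 // 19 = 1. Stack: [1]
STORE_FAST t → t=1. Stack: []
LOAD_FAST b → push -5. Stack: [-5]
LOAD_CONST → push 4. Stack: [-5, 4]
BINARY_OP << → -5 << 4 = -80. Stack: [-80]
STORE_FAST y → y=-80. Stack: []
LOAD_FAST_LOAD_FAST y,b → push -80,-5. Stack: [-80, -5]
BINARY_OP % → -80 % -5 = 0. Stack: [0]
RETURN_VALUE → return 0.

0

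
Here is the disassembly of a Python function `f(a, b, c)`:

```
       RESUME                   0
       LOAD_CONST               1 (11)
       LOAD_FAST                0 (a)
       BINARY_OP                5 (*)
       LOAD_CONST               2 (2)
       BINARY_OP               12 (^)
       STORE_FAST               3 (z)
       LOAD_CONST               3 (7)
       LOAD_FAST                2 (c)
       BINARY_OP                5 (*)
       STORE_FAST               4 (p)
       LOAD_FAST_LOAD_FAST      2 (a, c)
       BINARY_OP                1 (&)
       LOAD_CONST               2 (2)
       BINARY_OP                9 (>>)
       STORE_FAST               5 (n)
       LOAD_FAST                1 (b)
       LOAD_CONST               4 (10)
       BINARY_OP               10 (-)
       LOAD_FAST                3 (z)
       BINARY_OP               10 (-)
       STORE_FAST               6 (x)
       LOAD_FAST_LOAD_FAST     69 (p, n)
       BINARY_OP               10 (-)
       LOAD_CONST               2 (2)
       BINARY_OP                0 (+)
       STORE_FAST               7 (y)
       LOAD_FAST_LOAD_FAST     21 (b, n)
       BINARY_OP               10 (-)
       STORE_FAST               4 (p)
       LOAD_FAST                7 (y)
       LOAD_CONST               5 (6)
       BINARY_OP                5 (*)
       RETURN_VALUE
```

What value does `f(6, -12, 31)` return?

1308

LOAD_CONST → push 11. Stack: [11]
LOAD_FAST a → push 6. Stack: [11, 6]
BINARY_OP * → 11 * 6 = 66. Stack: [66]
LOAD_CONST → push 2. Stack: [66, 2]
BINARY_OP ^ → 66 ^ 2 = 64. Stack: [64]
STORE_FAST z → z=64. Stack: []
LOAD_CONST → push 7. Stack: [7]
LOAD_FAST c → push 31. Stack: [7, 31]
BINARY_OP * → 7 * 31 = 217. Stack: [217]
STORE_FAST p → p=217. Stack: []
LOAD_FAST_LOAD_FAST a,c → push 6,31. Stack: [6, 31]
BINARY_OP & → 6 & 31 = 6. Stack: [6]
LOAD_CONST → push 2. Stack: [6, 2]
BINARY_OP >> → 6 >> 2 = 1. Stack: [1]
STORE_FAST n → n=1. Stack: []
LOAD_FAST b → push -12. Stack: [-12]
LOAD_CONST → push 10. Stack: [-12, 10]
BINARY_OP - → -12 - 10 = -22. Stack: [-22]
LOAD_FAST z → push 64. Stack: [-22, 64]
BINARY_OP - → -22 - 64 = -86. Stack: [-86]
STORE_FAST x → x=-86. Stack: []
LOAD_FAST_LOAD_FAST p,n → push 217,1. Stack: [217, 1]
BINARY_OP - → 217 - 1 = 216. Stack: [216]
LOAD_CONST → push 2. Stack: [216, 2]
BINARY_OP + → 216 + 2 = 218. Stack: [218]
STORE_FAST y → y=218. Stack: []
LOAD_FAST_LOAD_FAST b,n → push -12,1. Stack: [-12, 1]
BINARY_OP - → -12 - 1 = -13. Stack: [-13]
STORE_FAST p → p=-13. Stack: []
LOAD_FAST y → push 218. Stack: [218]
LOAD_CONST → push 6. Stack: [218, 6]
BINARY_OP * → 218 * 6 = 1308. Stack: [1308]
RETURN_VALUE → return 1308.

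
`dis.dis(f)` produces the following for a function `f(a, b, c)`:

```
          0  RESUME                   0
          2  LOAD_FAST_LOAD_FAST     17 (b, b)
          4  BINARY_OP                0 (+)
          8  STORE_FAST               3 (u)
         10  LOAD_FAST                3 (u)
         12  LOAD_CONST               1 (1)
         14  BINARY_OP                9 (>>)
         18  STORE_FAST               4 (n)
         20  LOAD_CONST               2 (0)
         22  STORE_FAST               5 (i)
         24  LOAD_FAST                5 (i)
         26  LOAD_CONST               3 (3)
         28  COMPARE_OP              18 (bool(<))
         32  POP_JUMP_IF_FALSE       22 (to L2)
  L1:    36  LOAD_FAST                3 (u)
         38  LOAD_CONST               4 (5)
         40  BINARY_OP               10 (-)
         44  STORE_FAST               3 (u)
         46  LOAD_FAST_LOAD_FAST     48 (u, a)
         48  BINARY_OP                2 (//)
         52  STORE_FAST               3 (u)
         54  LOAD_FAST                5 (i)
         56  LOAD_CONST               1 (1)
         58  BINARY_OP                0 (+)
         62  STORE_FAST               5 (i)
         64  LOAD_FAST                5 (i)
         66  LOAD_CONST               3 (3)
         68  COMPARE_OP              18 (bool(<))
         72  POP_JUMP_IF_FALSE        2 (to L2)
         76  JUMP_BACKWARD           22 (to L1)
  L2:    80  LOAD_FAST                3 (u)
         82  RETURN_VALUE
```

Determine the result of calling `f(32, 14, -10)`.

-1

LOAD_FAST_LOAD_FAST b,b → push 14,14. Stack: [14, 14]
BINARY_OP + → 14 + 14 = 28. Stack: [28]
STORE_FAST u → u=28. Stack: []
LOAD_FAST u → push 28. Stack: [28]
LOAD_CONST → push 1. Stack: [28, 1]
BINARY_OP >> → 28 >> 1 = 14. Stack: [14]
STORE_FAST n → n=14. Stack: []
LOAD_CONST → push 0. Stack: [0]
STORE_FAST i → i=0. Stack: []
LOAD_FAST i → push 0. Stack: [0]
LOAD_CONST → push 3. Stack: [0, 3]
COMPARE_OP bool(<) → 0 vs 3 = True. Stack: [True]
POP_JUMP_IF_FALSE → pop True; no jump. Stack: []
LOAD_FAST u → push 28. Stack: [28]
LOAD_CONST → push 5. Stack: [28, 5]
BINARY_OP - → 28 - 5 = 23. Stack: [23]
STORE_FAST u → u=23. Stack: []
LOAD_FAST_LOAD_FAST u,a → push 23,32. Stack: [23, 32]
BINARY_OP // → 23 // 32 = 0. Stack: [0]
STORE_FAST u → u=0. Stack: []
LOAD_FAST i → push 0. Stack: [0]
LOAD_CONST → push 1. Stack: [0, 1]
BINARY_OP + → 0 + 1 = 1. Stack: [1]
STORE_FAST i → i=1. Stack: []
LOAD_FAST i → push 1. Stack: [1]
LOAD_CONST → push 3. Stack: [1, 3]
COMPARE_OP bool(<) → 1 vs 3 = True. Stack: [True]
POP_JUMP_IF_FALSE → pop True; no jump. Stack: []
LOAD_FAST u → push 0. Stack: [0]
LOAD_CONST → push 5. Stack: [0, 5]
BINARY_OP - → 0 - 5 = -5. Stack: [-5]
STORE_FAST u → u=-5. Stack: []
LOAD_FAST_LOAD_FAST u,a → push -5,32. Stack: [-5, 32]
BINARY_OP // → -5 // 32 = -1. Stack: [-1]
STORE_FAST u → u=-1. Stack: []
LOAD_FAST i → push 1. Stack: [1]
LOAD_CONST → push 1. Stack: [1, 1]
BINARY_OP + → 1 + 1 = 2. Stack: [2]
STORE_FAST i → i=2. Stack: []
LOAD_FAST i → push 2. Stack: [2]
LOAD_CONST → push 3. Stack: [2, 3]
COMPARE_OP bool(<) → 2 vs 3 = True. Stack: [True]
POP_JUMP_IF_FALSE → pop True; no jump. Stack: []
LOAD_FAST u → push -1. Stack: [-1]
LOAD_CONST → push 5. Stack: [-1, 5]
BINARY_OP - → -1 - 5 = -6. Stack: [-6]
STORE_FAST u → u=-6. Stack: []
LOAD_FAST_LOAD_FAST u,a → push -6,32. Stack: [-6, 32]
BINARY_OP // → -6 // 32 = -1. Stack: [-1]
STORE_FAST u → u=-1. Stack: []
LOAD_FAST i → push 2. Stack: [2]
LOAD_CONST → push 1. Stack: [2, 1]
BINARY_OP + → 2 + 1 = 3. Stack: [3]
STORE_FAST i → i=3. Stack: []
LOAD_FAST i → push 3. Stack: [3]
LOAD_CONST → push 3. Stack: [3, 3]
COMPARE_OP bool(<) → 3 vs 3 = False. Stack: [False]
POP_JUMP_IF_FALSE → pop False; jump. Stack: []
LOAD_FAST u → push -1. Stack: [-1]
RETURN_VALUE → return -1.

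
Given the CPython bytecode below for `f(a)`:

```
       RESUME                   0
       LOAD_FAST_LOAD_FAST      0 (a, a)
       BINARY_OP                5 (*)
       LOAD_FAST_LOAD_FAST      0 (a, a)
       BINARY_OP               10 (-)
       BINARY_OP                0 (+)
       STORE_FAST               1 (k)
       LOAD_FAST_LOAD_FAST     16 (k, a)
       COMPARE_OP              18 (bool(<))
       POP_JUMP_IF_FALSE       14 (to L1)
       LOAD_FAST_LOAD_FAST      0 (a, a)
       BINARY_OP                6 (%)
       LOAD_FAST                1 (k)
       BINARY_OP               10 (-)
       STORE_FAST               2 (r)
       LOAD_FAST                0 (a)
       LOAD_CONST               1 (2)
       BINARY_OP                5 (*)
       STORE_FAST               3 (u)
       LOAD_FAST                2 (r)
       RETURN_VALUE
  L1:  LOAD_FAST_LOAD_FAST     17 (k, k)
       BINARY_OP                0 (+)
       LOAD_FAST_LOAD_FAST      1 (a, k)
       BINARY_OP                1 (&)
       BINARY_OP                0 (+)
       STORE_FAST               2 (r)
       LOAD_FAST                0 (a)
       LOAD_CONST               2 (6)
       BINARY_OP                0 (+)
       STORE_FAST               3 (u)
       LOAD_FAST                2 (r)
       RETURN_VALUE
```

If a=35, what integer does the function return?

2451

LOAD_FAST_LOAD_FAST a,a → push 35,35. Stack: [35, 35]
BINARY_OP * → 35 * 35 = 1225. Stack: [1225]
LOAD_FAST_LOAD_FAST a,a → push 35,35. Stack: [1225, 35, 35]
BINARY_OP - → 35 - 35 = 0. Stack: [1225, 0]
BINARY_OP + → 1225 + 0 = 1225. Stack: [1225]
STORE_FAST k → k=1225. Stack: []
LOAD_FAST_LOAD_FAST k,a → push 1225,35. Stack: [1225, 35]
COMPARE_OP bool(<) → 1225 vs 35 = False. Stack: [False]
POP_JUMP_IF_FALSE → pop False; jump. Stack: []
LOAD_FAST_LOAD_FAST k,k → push 1225,1225. Stack: [1225, 1225]
BINARY_OP + → 1225 + 1225 = 2450. Stack: [2450]
LOAD_FAST_LOAD_FAST a,k → push 35,1225. Stack: [2450, 35, 1225]
BINARY_OP & → 35 & 1225 = 1. Stack: [2450, 1]
BINARY_OP + → 2450 + 1 = 2451. Stack: [2451]
STORE_FAST r → r=2451. Stack: []
LOAD_FAST a → push 35. Stack: [35]
LOAD_CONST → push 6. Stack: [35, 6]
BINARY_OP + → 35 + 6 = 41. Stack: [41]
STORE_FAST u → u=41. Stack: []
LOAD_FAST r → push 2451. Stack: [2451]
RETURN_VALUE → return 2451.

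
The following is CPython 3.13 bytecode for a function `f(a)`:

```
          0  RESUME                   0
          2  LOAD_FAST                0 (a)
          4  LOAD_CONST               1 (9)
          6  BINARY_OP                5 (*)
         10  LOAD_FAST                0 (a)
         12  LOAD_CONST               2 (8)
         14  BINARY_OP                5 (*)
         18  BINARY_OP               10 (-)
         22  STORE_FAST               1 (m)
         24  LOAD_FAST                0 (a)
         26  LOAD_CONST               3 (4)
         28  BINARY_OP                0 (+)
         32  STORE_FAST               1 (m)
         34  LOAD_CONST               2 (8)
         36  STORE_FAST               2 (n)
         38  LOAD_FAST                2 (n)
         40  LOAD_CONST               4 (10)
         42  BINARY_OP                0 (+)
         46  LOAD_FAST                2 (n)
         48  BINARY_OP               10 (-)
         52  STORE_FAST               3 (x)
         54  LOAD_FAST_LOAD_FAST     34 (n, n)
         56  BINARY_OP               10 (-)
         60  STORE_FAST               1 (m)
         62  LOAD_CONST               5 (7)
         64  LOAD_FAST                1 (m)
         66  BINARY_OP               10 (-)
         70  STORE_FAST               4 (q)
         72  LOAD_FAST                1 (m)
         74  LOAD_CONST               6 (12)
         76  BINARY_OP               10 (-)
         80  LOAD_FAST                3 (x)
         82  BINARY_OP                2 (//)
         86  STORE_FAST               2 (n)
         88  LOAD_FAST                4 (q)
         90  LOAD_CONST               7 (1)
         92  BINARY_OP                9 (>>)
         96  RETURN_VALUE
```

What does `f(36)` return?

LOAD_FAST a → push 36. Stack: [36]
LOAD_CONST → push 9. Stack: [36, 9]
BINARY_OP * → 36 * 9 = 324. Stack: [324]
LOAD_FAST a → push 36. Stack: [324, 36]
LOAD_CONST → push 8. Stack: [324, 36, 8]
BINARY_OP * → 36 * 8 = 288. Stack: [324, 288]
BINARY_OP - → 324 - 288 = 36. Stack: [36]
STORE_FAST m → m=36. Stack: []
LOAD_FAST a → push 36. Stack: [36]
LOAD_CONST → push 4. Stack: [36, 4]
BINARY_OP + → 36 + 4 = 40. Stack: [40]
STORE_FAST m → m=40. Stack: []
LOAD_CONST → push 8. Stack: [8]
STORE_FAST n → n=8. Stack: []
LOAD_FAST n → push 8. Stack: [8]
LOAD_CONST → push 10. Stack: [8, 10]
BINARY_OP + → 8 + 10 = 18. Stack: [18]
LOAD_FAST n → push 8. Stack: [18, 8]
BINARY_OP - → 18 - 8 = 10. Stack: [10]
STORE_FAST x → x=10. Stack: []
LOAD_FAST_LOAD_FAST n,n → push 8,8. Stack: [8, 8]
BINARY_OP - → 8 - 8 = 0. Stack: [0]
STORE_FAST m → m=0. Stack: []
LOAD_CONST → push 7. Stack: [7]
LOAD_FAST m → push 0. Stack: [7, 0]
BINARY_OP - → 7 - 0 = 7. Stack: [7]
STORE_FAST q → q=7. Stack: []
LOAD_FAST m → push 0. Stack: [0]
LOAD_CONST → push 12. Stack: [0, 12]
BINARY_OP - → 0 - 12 = -12. Stack: [-12]
LOAD_FAST x → push 10. Stack: [-12, 10]
BINARY_OP // → -12 // 10 = -2. Stack: [-2]
STORE_FAST n → n=-2. Stack: []
LOAD_FAST q → push 7. Stack: [7]
LOAD_CONST → push 1. Stack: [7, 1]
BINARY_OP >> → 7 >> 1 = 3. Stack: [3]
RETURN_VALUE → return 3.

3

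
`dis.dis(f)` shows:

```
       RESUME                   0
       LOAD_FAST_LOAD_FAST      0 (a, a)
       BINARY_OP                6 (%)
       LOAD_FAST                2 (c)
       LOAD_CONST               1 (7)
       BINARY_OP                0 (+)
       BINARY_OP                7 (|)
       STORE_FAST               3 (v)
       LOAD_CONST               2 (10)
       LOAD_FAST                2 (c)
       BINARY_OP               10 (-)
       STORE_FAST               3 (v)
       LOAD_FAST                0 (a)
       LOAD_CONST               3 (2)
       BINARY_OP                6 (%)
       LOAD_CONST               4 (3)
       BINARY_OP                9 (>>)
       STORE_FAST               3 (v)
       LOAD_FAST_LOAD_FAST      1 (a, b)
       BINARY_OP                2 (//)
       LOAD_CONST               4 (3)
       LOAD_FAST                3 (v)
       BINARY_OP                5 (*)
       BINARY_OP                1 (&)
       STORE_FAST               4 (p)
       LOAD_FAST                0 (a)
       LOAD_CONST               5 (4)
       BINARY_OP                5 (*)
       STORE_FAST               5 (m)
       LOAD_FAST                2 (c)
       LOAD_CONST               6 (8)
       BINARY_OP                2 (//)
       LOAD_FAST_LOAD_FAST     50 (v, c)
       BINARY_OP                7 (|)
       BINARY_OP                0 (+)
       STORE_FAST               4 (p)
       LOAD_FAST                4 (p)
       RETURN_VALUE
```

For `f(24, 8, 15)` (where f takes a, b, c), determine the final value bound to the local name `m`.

LOAD_FAST_LOAD_FAST a,a → push 24,24. Stack: [24, 24]
BINARY_OP % → 24 % 24 = 0. Stack: [0]
LOAD_FAST c → push 15. Stack: [0, 15]
LOAD_CONST → push 7. Stack: [0, 15, 7]
BINARY_OP + → 15 + 7 = 22. Stack: [0, 22]
BINARY_OP | → 0 | 22 = 22. Stack: [22]
STORE_FAST v → v=22. Stack: []
LOAD_CONST → push 10. Stack: [10]
LOAD_FAST c → push 15. Stack: [10, 15]
BINARY_OP - → 10 - 15 = -5. Stack: [-5]
STORE_FAST v → v=-5. Stack: []
LOAD_FAST a → push 24. Stack: [24]
LOAD_CONST → push 2. Stack: [24, 2]
BINARY_OP % → 24 % 2 = 0. Stack: [0]
LOAD_CONST → push 3. Stack: [0, 3]
BINARY_OP >> → 0 >> 3 = 0. Stack: [0]
STORE_FAST v → v=0. Stack: []
LOAD_FAST_LOAD_FAST a,b → push 24,8. Stack: [24, 8]
BINARY_OP // → 24 // 8 = 3. Stack: [3]
LOAD_CONST → push 3. Stack: [3, 3]
LOAD_FAST v → push 0. Stack: [3, 3, 0]
BINARY_OP * → 3 * 0 = 0. Stack: [3, 0]
BINARY_OP & → 3 & 0 = 0. Stack: [0]
STORE_FAST p → p=0. Stack: []
LOAD_FAST a → push 24. Stack: [24]
LOAD_CONST → push 4. Stack: [24, 4]
BINARY_OP * → 24 * 4 = 96. Stack: [96]
STORE_FAST m → m=96. Stack: []
LOAD_FAST c → push 15. Stack: [15]
LOAD_CONST → push 8. Stack: [15, 8]
BINARY_OP // → 15 // 8 = 1. Stack: [1]
LOAD_FAST_LOAD_FAST v,c → push 0,15. Stack: [1, 0, 15]
BINARY_OP | → 0 | 15 = 15. Stack: [1, 15]
BINARY_OP + → 1 + 15 = 16. Stack: [16]
STORE_FAST p → p=16. Stack: []
LOAD_FAST p → push 16. Stack: [16]
RETURN_VALUE → return 16.

96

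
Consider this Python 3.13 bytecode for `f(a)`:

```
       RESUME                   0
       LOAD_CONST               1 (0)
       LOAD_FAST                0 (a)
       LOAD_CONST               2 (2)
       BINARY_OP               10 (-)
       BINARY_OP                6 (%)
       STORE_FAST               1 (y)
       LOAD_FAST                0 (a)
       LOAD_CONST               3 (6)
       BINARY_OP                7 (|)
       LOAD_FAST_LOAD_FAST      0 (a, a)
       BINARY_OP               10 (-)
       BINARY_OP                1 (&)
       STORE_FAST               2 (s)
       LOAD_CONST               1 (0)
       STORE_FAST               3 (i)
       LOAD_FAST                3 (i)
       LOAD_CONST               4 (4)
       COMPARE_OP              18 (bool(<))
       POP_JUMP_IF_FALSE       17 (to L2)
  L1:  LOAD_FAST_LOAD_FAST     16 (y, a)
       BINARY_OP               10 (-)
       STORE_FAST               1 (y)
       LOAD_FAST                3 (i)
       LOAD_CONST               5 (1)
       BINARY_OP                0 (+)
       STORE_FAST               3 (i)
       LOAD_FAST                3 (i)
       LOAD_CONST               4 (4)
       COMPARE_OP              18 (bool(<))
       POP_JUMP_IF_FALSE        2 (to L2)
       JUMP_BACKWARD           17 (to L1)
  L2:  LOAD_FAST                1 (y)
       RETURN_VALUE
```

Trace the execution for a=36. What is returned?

-144

LOAD_CONST → push 0
LOAD_FAST a → push 36
LOAD_CONST → push 2
BINARY_OP - → 36 - 2 = 34
BINARY_OP % → 0 % 34 = 0
STORE_FAST y → y=0
LOAD_FAST a → push 36
LOAD_CONST → push 6
BINARY_OP | → 36 | 6 = 38
LOAD_FAST_LOAD_FAST a,a → push 36,36
BINARY_OP - → 36 - 36 = 0
BINARY_OP & → 38 & 0 = 0
STORE_FAST s → s=0
LOAD_CONST → push 0
STORE_FAST i → i=0
LOAD_FAST i → push 0
LOAD_CONST → push 4
COMPARE_OP bool(<) → 0 vs 4 = True
POP_JUMP_IF_FALSE → pop True; no jump
LOAD_FAST_LOAD_FAST y,a → push 0,36
BINARY_OP - → 0 - 36 = -36
STORE_FAST y → y=-36
LOAD_FAST i → push 0
LOAD_CONST → push 1
BINARY_OP + → 0 + 1 = 1
STORE_FAST i → i=1
LOAD_FAST i → push 1
LOAD_CONST → push 4
COMPARE_OP bool(<) → 1 vs 4 = True
POP_JUMP_IF_FALSE → pop True; no jump
LOAD_FAST_LOAD_FAST y,a → push -36,36
BINARY_OP - → -36 - 36 = -72
STORE_FAST y → y=-72
LOAD_FAST i → push 1
LOAD_CONST → push 1
BINARY_OP + → 1 + 1 = 2
STORE_FAST i → i=2
LOAD_FAST i → push 2
LOAD_CONST → push 4
COMPARE_OP bool(<) → 2 vs 4 = True
POP_JUMP_IF_FALSE → pop True; no jump
LOAD_FAST_LOAD_FAST y,a → push -72,36
BINARY_OP - → -72 - 36 = -108
STORE_FAST y → y=-108
LOAD_FAST i → push 2
LOAD_CONST → push 1
BINARY_OP + → 2 + 1 = 3
STORE_FAST i → i=3
LOAD_FAST i → push 3
LOAD_CONST → push 4
COMPARE_OP bool(<) → 3 vs 4 = True
POP_JUMP_IF_FALSE → pop True; no jump
LOAD_FAST_LOAD_FAST y,a → push -108,36
BINARY_OP - → -108 - 36 = -144
STORE_FAST y → y=-144
LOAD_FAST i → push 3
LOAD_CONST → push 1
BINARY_OP + → 3 + 1 = 4
STORE_FAST i → i=4
LOAD_FAST i → push 4
LOAD_CONST → push 4
COMPARE_OP bool(<) → 4 vs 4 = False
POP_JUMP_IF_FALSE → pop False; jump
LOAD_FAST y → push -144
RETURN_VALUE → return -144.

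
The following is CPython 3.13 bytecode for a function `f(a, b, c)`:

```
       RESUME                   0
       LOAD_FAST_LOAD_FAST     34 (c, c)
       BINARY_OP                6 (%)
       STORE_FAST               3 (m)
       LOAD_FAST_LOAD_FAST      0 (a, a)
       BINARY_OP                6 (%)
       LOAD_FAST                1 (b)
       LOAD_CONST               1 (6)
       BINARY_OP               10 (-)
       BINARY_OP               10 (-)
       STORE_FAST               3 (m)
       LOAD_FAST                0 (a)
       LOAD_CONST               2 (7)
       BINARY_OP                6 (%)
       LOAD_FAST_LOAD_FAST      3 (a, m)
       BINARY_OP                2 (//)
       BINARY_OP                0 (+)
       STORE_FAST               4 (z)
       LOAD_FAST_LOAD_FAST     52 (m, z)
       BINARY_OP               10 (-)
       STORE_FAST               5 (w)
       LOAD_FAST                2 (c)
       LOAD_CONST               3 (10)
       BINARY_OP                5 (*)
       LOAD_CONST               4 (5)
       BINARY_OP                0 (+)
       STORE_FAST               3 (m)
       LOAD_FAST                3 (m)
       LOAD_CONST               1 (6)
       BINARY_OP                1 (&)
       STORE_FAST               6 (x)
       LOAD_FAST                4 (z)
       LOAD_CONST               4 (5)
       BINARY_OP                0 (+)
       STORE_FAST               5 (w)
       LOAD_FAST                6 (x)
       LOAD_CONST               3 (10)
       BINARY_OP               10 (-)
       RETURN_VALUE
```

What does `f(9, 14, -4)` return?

-6

LOAD_FAST_LOAD_FAST c,c → push -4,-4. Stack: [-4, -4]
BINARY_OP % → -4 % -4 = 0. Stack: [0]
STORE_FAST m → m=0. Stack: []
LOAD_FAST_LOAD_FAST a,a → push 9,9. Stack: [9, 9]
BINARY_OP % → 9 % 9 = 0. Stack: [0]
LOAD_FAST b → push 14. Stack: [0, 14]
LOAD_CONST → push 6. Stack: [0, 14, 6]
BINARY_OP - → 14 - 6 = 8. Stack: [0, 8]
BINARY_OP - → 0 - 8 = -8. Stack: [-8]
STORE_FAST m → m=-8. Stack: []
LOAD_FAST a → push 9. Stack: [9]
LOAD_CONST → push 7. Stack: [9, 7]
BINARY_OP % → 9 % 7 = 2. Stack: [2]
LOAD_FAST_LOAD_FAST a,m → push 9,-8. Stack: [2, 9, -8]
BINARY_OP // → 9 // -8 = -2. Stack: [2, -2]
BINARY_OP + → 2 + -2 = 0. Stack: [0]
STORE_FAST z → z=0. Stack: []
LOAD_FAST_LOAD_FAST m,z → push -8,0. Stack: [-8, 0]
BINARY_OP - → -8 - 0 = -8. Stack: [-8]
STORE_FAST w → w=-8. Stack: []
LOAD_FAST c → push -4. Stack: [-4]
LOAD_CONST → push 10. Stack: [-4, 10]
BINARY_OP * → -4 * 10 = -40. Stack: [-40]
LOAD_CONST → push 5. Stack: [-40, 5]
BINARY_OP + → -40 + 5 = -35. Stack: [-35]
STORE_FAST m → m=-35. Stack: []
LOAD_FAST m → push -35. Stack: [-35]
LOAD_CONST → push 6. Stack: [-35, 6]
BINARY_OP & → -35 & 6 = 4. Stack: [4]
STORE_FAST x → x=4. Stack: []
LOAD_FAST z → push 0. Stack: [0]
LOAD_CONST → push 5. Stack: [0, 5]
BINARY_OP + → 0 + 5 = 5. Stack: [5]
STORE_FAST w → w=5. Stack: []
LOAD_FAST x → push 4. Stack: [4]
LOAD_CONST → push 10. Stack: [4, 10]
BINARY_OP - → 4 - 10 = -6. Stack: [-6]
RETURN_VALUE → return -6.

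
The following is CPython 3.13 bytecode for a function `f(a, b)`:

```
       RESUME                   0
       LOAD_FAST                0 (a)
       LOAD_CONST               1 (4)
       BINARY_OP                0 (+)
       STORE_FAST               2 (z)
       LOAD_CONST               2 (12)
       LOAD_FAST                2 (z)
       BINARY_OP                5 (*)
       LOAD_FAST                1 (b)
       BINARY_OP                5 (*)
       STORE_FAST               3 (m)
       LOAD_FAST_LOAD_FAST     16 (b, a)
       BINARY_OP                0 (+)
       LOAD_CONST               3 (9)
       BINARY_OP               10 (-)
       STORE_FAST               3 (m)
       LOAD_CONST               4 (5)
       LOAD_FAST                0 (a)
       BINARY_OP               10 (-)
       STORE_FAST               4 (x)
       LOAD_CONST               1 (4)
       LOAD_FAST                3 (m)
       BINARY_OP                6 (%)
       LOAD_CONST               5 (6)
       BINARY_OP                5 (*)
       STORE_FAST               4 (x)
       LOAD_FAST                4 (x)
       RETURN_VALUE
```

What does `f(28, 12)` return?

LOAD_FAST a → push 28. Stack: [28]
LOAD_CONST → push 4. Stack: [28, 4]
BINARY_OP + → 28 + 4 = 32. Stack: [32]
STORE_FAST z → z=32. Stack: []
LOAD_CONST → push 12. Stack: [12]
LOAD_FAST z → push 32. Stack: [12, 32]
BINARY_OP * → 12 * 32 = 384. Stack: [384]
LOAD_FAST b → push 12. Stack: [384, 12]
BINARY_OP * → 384 * 12 = 4608. Stack: [4608]
STORE_FAST m → m=4608. Stack: []
LOAD_FAST_LOAD_FAST b,a → push 12,28. Stack: [12, 28]
BINARY_OP + → 12 + 28 = 40. Stack: [40]
LOAD_CONST → push 9. Stack: [40, 9]
BINARY_OP - → 40 - 9 = 31. Stack: [31]
STORE_FAST m → m=31. Stack: []
LOAD_CONST → push 5. Stack: [5]
LOAD_FAST a → push 28. Stack: [5, 28]
BINARY_OP - → 5 - 28 = -23. Stack: [-23]
STORE_FAST x → x=-23. Stack: []
LOAD_CONST → push 4. Stack: [4]
LOAD_FAST m → push 31. Stack: [4, 31]
BINARY_OP % → 4 % 31 = 4. Stack: [4]
LOAD_CONST → push 6. Stack: [4, 6]
BINARY_OP * → 4 * 6 = 24. Stack: [24]
STORE_FAST x → x=24. Stack: []
LOAD_FAST x → push 24. Stack: [24]
RETURN_VALUE → return 24.

24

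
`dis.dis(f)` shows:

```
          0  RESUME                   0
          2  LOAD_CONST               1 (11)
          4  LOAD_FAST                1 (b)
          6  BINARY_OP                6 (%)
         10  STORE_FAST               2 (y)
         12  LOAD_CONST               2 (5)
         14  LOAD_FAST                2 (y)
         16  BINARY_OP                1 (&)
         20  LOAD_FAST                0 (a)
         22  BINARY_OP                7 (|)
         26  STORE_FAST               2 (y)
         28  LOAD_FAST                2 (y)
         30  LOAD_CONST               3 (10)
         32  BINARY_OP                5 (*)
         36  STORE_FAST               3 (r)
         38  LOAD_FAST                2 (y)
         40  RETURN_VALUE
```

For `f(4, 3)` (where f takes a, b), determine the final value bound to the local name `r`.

LOAD_CONST → push 11. Stack: [11]
LOAD_FAST b → push 3. Stack: [11, 3]
BINARY_OP % → 11 % 3 = 2. Stack: [2]
STORE_FAST y → y=2. Stack: []
LOAD_CONST → push 5. Stack: [5]
LOAD_FAST y → push 2. Stack: [5, 2]
BINARY_OP & → 5 & 2 = 0. Stack: [0]
LOAD_FAST a → push 4. Stack: [0, 4]
BINARY_OP | → 0 | 4 = 4. Stack: [4]
STORE_FAST y → y=4. Stack: []
LOAD_FAST y → push 4. Stack: [4]
LOAD_CONST → push 10. Stack: [4, 10]
BINARY_OP * → 4 * 10 = 40. Stack: [40]
STORE_FAST r → r=40. Stack: []
LOAD_FAST y → push 4. Stack: [4]
RETURN_VALUE → return 4.

40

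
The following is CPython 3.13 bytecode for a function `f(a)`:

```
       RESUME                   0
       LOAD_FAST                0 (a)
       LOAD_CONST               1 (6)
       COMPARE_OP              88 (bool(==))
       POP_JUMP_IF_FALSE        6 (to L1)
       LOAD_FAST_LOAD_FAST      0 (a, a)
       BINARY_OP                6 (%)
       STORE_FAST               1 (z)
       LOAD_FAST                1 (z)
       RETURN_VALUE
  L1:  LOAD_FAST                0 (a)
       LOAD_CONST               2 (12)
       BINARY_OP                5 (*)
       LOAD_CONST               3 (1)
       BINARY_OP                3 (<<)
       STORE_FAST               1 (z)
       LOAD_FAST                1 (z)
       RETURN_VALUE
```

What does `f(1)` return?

24

LOAD_FAST a → push 1. Stack: [1]
LOAD_CONST → push 6. Stack: [1, 6]
COMPARE_OP bool(==) → 1 vs 6 = False. Stack: [False]
POP_JUMP_IF_FALSE → pop False; jump. Stack: []
LOAD_FAST a → push 1. Stack: [1]
LOAD_CONST → push 12. Stack: [1, 12]
BINARY_OP * → 1 * 12 = 12. Stack: [12]
LOAD_CONST → push 1. Stack: [12, 1]
BINARY_OP << → 12 << 1 = 24. Stack: [24]
STORE_FAST z → z=24. Stack: []
LOAD_FAST z → push 24. Stack: [24]
RETURN_VALUE → return 24.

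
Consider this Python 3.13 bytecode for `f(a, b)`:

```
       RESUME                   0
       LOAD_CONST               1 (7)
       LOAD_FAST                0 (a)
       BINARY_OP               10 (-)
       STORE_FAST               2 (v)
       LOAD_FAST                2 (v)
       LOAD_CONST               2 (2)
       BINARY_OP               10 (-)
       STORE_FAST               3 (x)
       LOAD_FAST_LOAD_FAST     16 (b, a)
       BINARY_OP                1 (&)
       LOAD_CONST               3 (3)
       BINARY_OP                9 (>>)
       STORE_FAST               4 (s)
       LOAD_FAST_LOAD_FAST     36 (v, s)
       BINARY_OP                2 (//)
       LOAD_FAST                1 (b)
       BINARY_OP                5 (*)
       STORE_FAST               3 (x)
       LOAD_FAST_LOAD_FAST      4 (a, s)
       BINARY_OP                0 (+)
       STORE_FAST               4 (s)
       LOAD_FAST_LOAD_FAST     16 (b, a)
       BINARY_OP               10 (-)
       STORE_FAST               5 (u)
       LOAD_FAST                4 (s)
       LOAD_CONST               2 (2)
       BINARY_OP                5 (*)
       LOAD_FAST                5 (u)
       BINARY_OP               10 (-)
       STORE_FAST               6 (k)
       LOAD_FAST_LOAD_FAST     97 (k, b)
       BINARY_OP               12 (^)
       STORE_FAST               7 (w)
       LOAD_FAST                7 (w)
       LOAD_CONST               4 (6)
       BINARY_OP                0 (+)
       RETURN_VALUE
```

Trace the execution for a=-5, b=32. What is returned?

LOAD_CONST → push 7. Stack: [7]
LOAD_FAST a → push -5. Stack: [7, -5]
BINARY_OP - → 7 - -5 = 12. Stack: [12]
STORE_FAST v → v=12. Stack: []
LOAD_FAST v → push 12. Stack: [12]
LOAD_CONST → push 2. Stack: [12, 2]
BINARY_OP - → 12 - 2 = 10. Stack: [10]
STORE_FAST x → x=10. Stack: []
LOAD_FAST_LOAD_FAST b,a → push 32,-5. Stack: [32, -5]
BINARY_OP & → 32 & -5 = 32. Stack: [32]
LOAD_CONST → push 3. Stack: [32, 3]
BINARY_OP >> → 32 >> 3 = 4. Stack: [4]
STORE_FAST s → s=4. Stack: []
LOAD_FAST_LOAD_FAST v,s → push 12,4. Stack: [12, 4]
BINARY_OP // → 12 // 4 = 3. Stack: [3]
LOAD_FAST b → push 32. Stack: [3, 32]
BINARY_OP * → 3 * 32 = 96. Stack: [96]
STORE_FAST x → x=96. Stack: []
LOAD_FAST_LOAD_FAST a,s → push -5,4. Stack: [-5, 4]
BINARY_OP + → -5 + 4 = -1. Stack: [-1]
STORE_FAST s → s=-1. Stack: []
LOAD_FAST_LOAD_FAST b,a → push 32,-5. Stack: [32, -5]
BINARY_OP - → 32 - -5 = 37. Stack: [37]
STORE_FAST u → u=37. Stack: []
LOAD_FAST s → push -1. Stack: [-1]
LOAD_CONST → push 2. Stack: [-1, 2]
BINARY_OP * → -1 * 2 = -2. Stack: [-2]
LOAD_FAST u → push 37. Stack: [-2, 37]
BINARY_OP - → -2 - 37 = -39. Stack: [-39]
STORE_FAST k → k=-39. Stack: []
LOAD_FAST_LOAD_FAST k,b → push -39,32. Stack: [-39, 32]
BINARY_OP ^ → -39 ^ 32 = -7. Stack: [-7]
STORE_FAST w → w=-7. Stack: []
LOAD_FAST w → push -7. Stack: [-7]
LOAD_CONST → push 6. Stack: [-7, 6]
BINARY_OP + → -7 + 6 = -1. Stack: [-1]
RETURN_VALUE → return -1.

-1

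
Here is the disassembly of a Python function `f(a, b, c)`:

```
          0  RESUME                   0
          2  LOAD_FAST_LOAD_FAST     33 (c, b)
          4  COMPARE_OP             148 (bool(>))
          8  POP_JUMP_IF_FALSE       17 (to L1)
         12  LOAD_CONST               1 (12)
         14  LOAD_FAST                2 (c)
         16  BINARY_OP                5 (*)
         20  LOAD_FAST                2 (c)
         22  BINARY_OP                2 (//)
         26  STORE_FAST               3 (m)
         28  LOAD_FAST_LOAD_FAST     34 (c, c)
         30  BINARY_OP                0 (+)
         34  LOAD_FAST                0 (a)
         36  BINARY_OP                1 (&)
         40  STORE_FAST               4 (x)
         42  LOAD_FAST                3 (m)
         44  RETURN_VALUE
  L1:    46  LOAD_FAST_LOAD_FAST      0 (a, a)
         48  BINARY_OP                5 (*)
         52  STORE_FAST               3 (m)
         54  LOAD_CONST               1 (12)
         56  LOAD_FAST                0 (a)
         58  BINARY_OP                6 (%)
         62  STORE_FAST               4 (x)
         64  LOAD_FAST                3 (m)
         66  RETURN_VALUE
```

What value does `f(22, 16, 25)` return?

12

LOAD_FAST_LOAD_FAST c,b → push 25,16. Stack: [25, 16]
COMPARE_OP bool(>) → 25 vs 16 = True. Stack: [True]
POP_JUMP_IF_FALSE → pop True; no jump. Stack: []
LOAD_CONST → push 12. Stack: [12]
LOAD_FAST c → push 25. Stack: [12, 25]
BINARY_OP * → 12 * 25 = 300. Stack: [300]
LOAD_FAST c → push 25. Stack: [300, 25]
BINARY_OP // → 300 // 25 = 12. Stack: [12]
STORE_FAST m → m=12. Stack: []
LOAD_FAST_LOAD_FAST c,c → push 25,25. Stack: [25, 25]
BINARY_OP + → 25 + 25 = 50. Stack: [50]
LOAD_FAST a → push 22. Stack: [50, 22]
BINARY_OP & → 50 & 22 = 18. Stack: [18]
STORE_FAST x → x=18. Stack: []
LOAD_FAST m → push 12. Stack: [12]
RETURN_VALUE → return 12.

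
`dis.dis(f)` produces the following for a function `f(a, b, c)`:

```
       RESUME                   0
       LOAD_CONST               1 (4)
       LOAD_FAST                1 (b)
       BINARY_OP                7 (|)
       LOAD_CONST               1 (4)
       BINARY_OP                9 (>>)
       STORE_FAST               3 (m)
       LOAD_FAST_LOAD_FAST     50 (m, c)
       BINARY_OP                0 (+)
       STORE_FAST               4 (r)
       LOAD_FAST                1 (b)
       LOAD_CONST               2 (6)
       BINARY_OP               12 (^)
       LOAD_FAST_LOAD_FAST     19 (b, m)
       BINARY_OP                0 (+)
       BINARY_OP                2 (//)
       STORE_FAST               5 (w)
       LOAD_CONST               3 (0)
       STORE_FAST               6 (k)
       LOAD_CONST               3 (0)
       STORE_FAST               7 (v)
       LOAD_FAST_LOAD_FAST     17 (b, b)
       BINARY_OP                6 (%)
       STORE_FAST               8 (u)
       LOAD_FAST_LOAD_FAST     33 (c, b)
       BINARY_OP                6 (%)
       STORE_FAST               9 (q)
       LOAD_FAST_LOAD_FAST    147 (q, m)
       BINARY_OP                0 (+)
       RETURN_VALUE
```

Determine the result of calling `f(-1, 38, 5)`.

7

LOAD_CONST → push 4. Stack: [4]
LOAD_FAST b → push 38. Stack: [4, 38]
BINARY_OP | → 4 | 38 = 38. Stack: [38]
LOAD_CONST → push 4. Stack: [38, 4]
BINARY_OP >> → 38 >> 4 = 2. Stack: [2]
STORE_FAST m → m=2. Stack: []
LOAD_FAST_LOAD_FAST m,c → push 2,5. Stack: [2, 5]
BINARY_OP + → 2 + 5 = 7. Stack: [7]
STORE_FAST r → r=7. Stack: []
LOAD_FAST b → push 38. Stack: [38]
LOAD_CONST → push 6. Stack: [38, 6]
BINARY_OP ^ → 38 ^ 6 = 32. Stack: [32]
LOAD_FAST_LOAD_FAST b,m → push 38,2. Stack: [32, 38, 2]
BINARY_OP + → 38 + 2 = 40. Stack: [32, 40]
BINARY_OP // → 32 // 40 = 0. Stack: [0]
STORE_FAST w → w=0. Stack: []
LOAD_CONST → push 0. Stack: [0]
STORE_FAST k → k=0. Stack: []
LOAD_CONST → push 0. Stack: [0]
STORE_FAST v → v=0. Stack: []
LOAD_FAST_LOAD_FAST b,b → push 38,38. Stack: [38, 38]
BINARY_OP % → 38 % 38 = 0. Stack: [0]
STORE_FAST u → u=0. Stack: []
LOAD_FAST_LOAD_FAST c,b → push 5,38. Stack: [5, 38]
BINARY_OP % → 5 % 38 = 5. Stack: [5]
STORE_FAST q → q=5. Stack: []
LOAD_FAST_LOAD_FAST q,m → push 5,2. Stack: [5, 2]
BINARY_OP + → 5 + 2 = 7. Stack: [7]
RETURN_VALUE → return 7.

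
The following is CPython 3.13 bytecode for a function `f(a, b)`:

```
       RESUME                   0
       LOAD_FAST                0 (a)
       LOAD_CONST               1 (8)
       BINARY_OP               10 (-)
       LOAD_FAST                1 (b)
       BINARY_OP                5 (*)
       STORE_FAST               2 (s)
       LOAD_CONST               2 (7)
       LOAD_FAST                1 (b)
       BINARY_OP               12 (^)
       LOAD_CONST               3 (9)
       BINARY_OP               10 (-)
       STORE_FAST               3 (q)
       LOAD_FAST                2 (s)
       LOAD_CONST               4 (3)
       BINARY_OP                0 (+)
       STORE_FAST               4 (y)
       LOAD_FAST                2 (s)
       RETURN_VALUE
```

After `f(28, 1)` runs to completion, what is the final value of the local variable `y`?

LOAD_FAST a → push 28. Stack: [28]
LOAD_CONST → push 8. Stack: [28, 8]
BINARY_OP - → 28 - 8 = 20. Stack: [20]
LOAD_FAST b → push 1. Stack: [20, 1]
BINARY_OP * → 20 * 1 = 20. Stack: [20]
STORE_FAST s → s=20. Stack: []
LOAD_CONST → push 7. Stack: [7]
LOAD_FAST b → push 1. Stack: [7, 1]
BINARY_OP ^ → 7 ^ 1 = 6. Stack: [6]
LOAD_CONST → push 9. Stack: [6, 9]
BINARY_OP - → 6 - 9 = -3. Stack: [-3]
STORE_FAST q → q=-3. Stack: []
LOAD_FAST s → push 20. Stack: [20]
LOAD_CONST → push 3. Stack: [20, 3]
BINARY_OP + → 20 + 3 = 23. Stack: [23]
STORE_FAST y → y=23. Stack: []
LOAD_FAST s → push 20. Stack: [20]
RETURN_VALUE → return 20.

23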